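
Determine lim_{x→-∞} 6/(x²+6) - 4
Evaluate the dominant behaviour as x → -∞; each term tends to a finite value or vanishes.
Limit = -4.

Final answer: -4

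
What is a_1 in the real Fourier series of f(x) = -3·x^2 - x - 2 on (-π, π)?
a_1 = (1/π) ∫_{-π}^{π} f(x)·cos(1x) dx.
Evaluate the integral (use parity and integration by parts as needed): a_1 = 12.

Final answer: 12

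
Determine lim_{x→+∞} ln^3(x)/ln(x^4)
This is an ∞/∞ indeterminate form as x → +∞.
Write ln(x^4) = 4·ln(x), reducing the quotient to ln^2(x)/4 → ∞.
Limit = ∞.

Final answer: ∞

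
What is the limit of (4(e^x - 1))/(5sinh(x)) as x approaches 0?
Both numerator and denominator → 0 as x → 0; this is a 0/0 indeterminate form.
Expand each to leading order near x = 0: numerator ~ 4·x, denominator ~ 5·x.
The limit of the ratio is 4/5.

Final answer: 4/5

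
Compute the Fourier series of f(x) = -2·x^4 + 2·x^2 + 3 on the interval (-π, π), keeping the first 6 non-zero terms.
(-104 + 16·π^2)·cos(x) + (8 - 4·π^2)·cos(2·x) + (-56/27 + 16·π^2/9)·cos(3·x) + (7/8 - π^2)·cos(4·x) + (-296/625 + 16·π^2/25)·cos(5·x) - 2·π^4/5 + 3 + 2·π^2/3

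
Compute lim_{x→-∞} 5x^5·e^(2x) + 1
The product is a 0·∞ indeterminate form at x → -∞.
Rewrite the product as 5x^5 / e^(-2x) (an ∞/∞ form) and apply L'Hôpital, or use the standard hierarchy e^(2|x|) ≫ |x^5| as x → -∞.
The indeterminate product → 0, so the limit = 1.

Final answer: 1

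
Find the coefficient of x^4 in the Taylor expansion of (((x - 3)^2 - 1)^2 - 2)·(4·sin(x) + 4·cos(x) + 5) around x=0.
Expand to order 4: (((x - 3)^2 - 1)^2 - 2)·(4·sin(x) + 4·cos(x) + 5) = -206·x^4/3 + 752·x^3/3 - 40·x^2 - 616·x + 558 + O(x^5).
The coefficient of x^4 is -206/3.

Final answer: -206/3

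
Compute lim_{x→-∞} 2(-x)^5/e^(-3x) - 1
The quotient is an ∞/∞ indeterminate form as x → -∞.
Compare growth rates of the dominant terms (exponentials ≫ polynomials ≫ logarithms), or apply L'Hôpital's rule; the quotient → 0.
Adding the constant: 0 - 1 = -1. Limit = -1.

Final answer: -1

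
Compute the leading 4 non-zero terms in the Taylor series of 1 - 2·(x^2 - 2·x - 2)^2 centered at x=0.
-2·x^4 + 8·x^3 - 16·x - 7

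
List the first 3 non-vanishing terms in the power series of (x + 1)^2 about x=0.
x^2 + 2·x + 1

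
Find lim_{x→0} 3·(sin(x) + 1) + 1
Direct substitution at x = 0 gives 4.

Final answer: 4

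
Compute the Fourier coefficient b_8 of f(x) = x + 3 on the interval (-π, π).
b_8 = (1/π) ∫_{-π}^{π} f(x)·sin(8x) dx.
Evaluate the integral (use parity and integration by parts as needed): b_8 = -1/4.

Final answer: -1/4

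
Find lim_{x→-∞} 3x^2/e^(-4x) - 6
The quotient is an ∞/∞ indeterminate form as x → -∞.
Compare growth rates of the dominant terms (exponentials ≫ polynomials ≫ logarithms), or apply L'Hôpital's rule; the quotient → 0.
Adding the constant: 0 - 6 = -6. Limit = -6.

Final answer: -6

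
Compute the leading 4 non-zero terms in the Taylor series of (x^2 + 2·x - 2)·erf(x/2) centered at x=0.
-x^4/(6·√(π)) + 7·x^3/(6·√(π)) + 2·x^2/√(π) - 2·x/√(π)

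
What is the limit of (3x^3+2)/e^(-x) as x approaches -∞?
This is an ∞/∞ indeterminate form as x → -∞.
Compare growth rates of the dominant terms (exponentials ≫ polynomials ≫ logarithms), or apply L'Hôpital's rule; the quotient → 0.
Limit = 0.

Final answer: 0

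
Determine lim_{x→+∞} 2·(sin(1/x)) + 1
Evaluate the dominant behaviour as x → +∞; each term tends to a finite value or vanishes.
Limit = 1.

Final answer: 1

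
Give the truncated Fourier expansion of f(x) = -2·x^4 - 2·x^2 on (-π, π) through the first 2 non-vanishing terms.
(-88 + 16·π^2)·cos(x) - 2·π^4/5 - 2·π^2/3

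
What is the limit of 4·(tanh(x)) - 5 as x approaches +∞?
Evaluate the dominant behaviour as x → +∞; each term tends to a finite value or vanishes.
Limit = -1.

Final answer: -1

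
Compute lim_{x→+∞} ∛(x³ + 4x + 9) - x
This is an ∞ − ∞ indeterminate form.
Multiply by (A² + AB + B²)/(A² + AB + B²) where A = ∛(x³+4x + 9), B = x to use A³ − B³ = (A−B)(A²+AB+B²); the x³ terms cancel, leaving (4x + 9)/(A²+AB+B²) with denominator ~ 3x², so the limit is 0.
Limit = 0.

Final answer: 0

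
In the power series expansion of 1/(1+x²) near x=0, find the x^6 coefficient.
Expand to order 6: 1/(1+x²) = -x^6 + x^4 - x^2 + 1 + O(x^7).
The coefficient of x^6 is -1.

Final answer: -1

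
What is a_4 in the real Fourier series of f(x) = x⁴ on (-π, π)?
a_4 = (1/π) ∫_{-π}^{π} f(x)·cos(4x) dx.
Evaluate the integral (use parity and integration by parts as needed): a_4 = -3/16 + π^2/2.

Final answer: -3/16 + π^2/2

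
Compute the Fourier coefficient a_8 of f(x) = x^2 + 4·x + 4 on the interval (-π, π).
a_8 = (1/π) ∫_{-π}^{π} f(x)·cos(8x) dx.
Evaluate the integral (use parity and integration by parts as needed): a_8 = 1/16.

Final answer: 1/16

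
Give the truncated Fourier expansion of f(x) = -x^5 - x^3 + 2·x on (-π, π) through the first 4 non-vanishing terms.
(-224 - 2·π^4 + 38·π^2)·sin(x) + (-4·π^2 + 4 + π^4)·sin(2·x) + (-2·π^4/3 + 64/81 + 22·π^2/27)·sin(3·x) + (-π^2/8 - 61/64 + π^4/2)·sin(4·x)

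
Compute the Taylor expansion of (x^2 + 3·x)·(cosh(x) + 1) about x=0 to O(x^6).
x^5/8 + x^4/2 + 3·x^3/2 + 2·x^2 + 6·x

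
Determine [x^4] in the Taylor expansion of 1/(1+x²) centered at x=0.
Expand to order 4: 1/(1+x²) = x^4 - x^2 + 1 + O(x^5).
The coefficient of x^4 is 1.

Final answer: 1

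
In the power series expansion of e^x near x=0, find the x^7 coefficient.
Expand to order 7: e^x = x^7/5040 + x^6/720 + x^5/120 + x^4/24 + x^3/6 + x^2/2 + x + 1 + O(x^8).
The coefficient of x^7 is 1/5040.

Final answer: 1/5040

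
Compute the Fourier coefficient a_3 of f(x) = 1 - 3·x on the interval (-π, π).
a_3 = (1/π) ∫_{-π}^{π} f(x)·cos(3x) dx.
Evaluate the integral (use parity and integration by parts as needed): a_3 = 0.

Final answer: 0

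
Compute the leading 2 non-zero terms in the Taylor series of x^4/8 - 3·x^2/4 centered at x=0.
x^4/8 - 3·x^2/4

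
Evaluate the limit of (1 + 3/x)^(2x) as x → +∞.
As x → +∞: write (1 + 3/x)^(2x) = ((1 + 3/x)^x)^2 → (e^3)^2 = e^6.
Limit = e^(6).

Final answer: e^(6)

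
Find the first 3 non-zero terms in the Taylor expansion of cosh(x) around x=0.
x^4/24 + x^2/2 + 1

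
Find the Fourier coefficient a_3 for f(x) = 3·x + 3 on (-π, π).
a_3 = (1/π) ∫_{-π}^{π} f(x)·cos(3x) dx.
Evaluate the integral (use parity and integration by parts as needed): a_3 = 0.

Final answer: 0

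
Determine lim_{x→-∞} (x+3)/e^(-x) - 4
The quotient is an ∞/∞ indeterminate form as x → -∞.
Compare growth rates of the dominant terms (exponentials ≫ polynomials ≫ logarithms), or apply L'Hôpital's rule; the quotient → 0.
Adding the constant: 0 - 4 = -4. Limit = -4.

Final answer: -4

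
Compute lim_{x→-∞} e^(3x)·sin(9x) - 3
Evaluate the dominant behaviour as x → -∞; each term tends to a finite value or vanishes.
Limit = -3.

Final answer: -3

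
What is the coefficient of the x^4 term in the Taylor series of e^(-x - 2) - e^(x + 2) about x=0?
Expand to order 4: e^(-x - 2) - e^(x + 2) = x^4·(-e^(2)/24 + e^(-2)/24) + x^3·(-e^(2)/6 - e^(-2)/6) + x^2·(-e^(2)/2 + e^(-2)/2) + x·(-e^(2) - e^(-2)) - e^(2) + e^(-2) + O(x^5).
The coefficient of x^4 is -e^(2)/24 + e^(-2)/24.

Final answer: -e^(2)/24 + e^(-2)/24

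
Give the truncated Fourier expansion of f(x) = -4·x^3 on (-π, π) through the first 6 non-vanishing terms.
(48 - 8·π^2)·sin(x) + (-6 + 4·π^2)·sin(2·x) + (16/9 - 8·π^2/3)·sin(3·x) + (-3/4 + 2·π^2)·sin(4·x) + (48/125 - 8·π^2/5)·sin(5·x) + (-2/9 + 4·π^2/3)·sin(6·x)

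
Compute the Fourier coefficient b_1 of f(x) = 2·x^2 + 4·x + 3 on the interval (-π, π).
b_1 = (1/π) ∫_{-π}^{π} f(x)·sin(1x) dx.
Evaluate the integral (use parity and integration by parts as needed): b_1 = 8.

Final answer: 8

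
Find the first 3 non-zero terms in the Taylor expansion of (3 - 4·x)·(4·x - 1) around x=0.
-16·x^2 + 16·x - 3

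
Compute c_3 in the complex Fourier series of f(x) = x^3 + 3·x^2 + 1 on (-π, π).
Compute the real Fourier coefficients first: a_3 = -4/3, b_3 = -4/9 + 2·π^2/3.
Then c_3 = (a_3 − i·b_3)/2 = -2/3 - i·π^2/3 + 2·i/9.

Final answer: -2/3 - i·π^2/3 + 2·i/9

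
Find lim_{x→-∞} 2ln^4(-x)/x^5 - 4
The quotient is an ∞/∞ indeterminate form as x → -∞.
Compare growth rates of the dominant terms (exponentials ≫ polynomials ≫ logarithms), or apply L'Hôpital's rule; the quotient → 0.
Adding the constant: 0 - 4 = -4. Limit = -4.

Final answer: -4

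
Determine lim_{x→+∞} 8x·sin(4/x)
As x → +∞: let u = 4/x → 0⁺; then 8·x·sin(4/x) = 8·4·sin(u)/u → 8·4·1 = 32.
Limit = 32.

Final answer: 32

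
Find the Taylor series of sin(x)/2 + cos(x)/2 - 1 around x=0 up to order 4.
x^4/48 - x^3/12 - x^2/4 + x/2 - 1/2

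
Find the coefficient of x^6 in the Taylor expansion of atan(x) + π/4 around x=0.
Expand to order 6: atan(x) + π/4 = x^5/5 - x^3/3 + x + π/4 + O(x^7).
The coefficient of x^6 is 0.

Final answer: 0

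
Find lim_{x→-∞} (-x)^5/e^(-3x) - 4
The quotient is an ∞/∞ indeterminate form as x → -∞.
Compare growth rates of the dominant terms (exponentials ≫ polynomials ≫ logarithms), or apply L'Hôpital's rule; the quotient → 0.
Adding the constant: 0 - 4 = -4. Limit = -4.

Final answer: -4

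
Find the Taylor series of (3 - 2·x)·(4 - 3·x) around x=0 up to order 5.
6·x^2 - 17·x + 12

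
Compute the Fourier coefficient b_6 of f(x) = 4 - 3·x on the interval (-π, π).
b_6 = (1/π) ∫_{-π}^{π} f(x)·sin(6x) dx.
Evaluate the integral (use parity and integration by parts as needed): b_6 = 1.

Final answer: 1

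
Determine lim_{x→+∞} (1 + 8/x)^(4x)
As x → +∞: write (1 + 8/x)^(4x) = ((1 + 8/x)^x)^4 → (e^8)^4 = e^32.
Limit = e^(32).

Final answer: e^(32)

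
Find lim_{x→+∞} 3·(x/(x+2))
Evaluate the dominant behaviour as x → +∞; each term tends to a finite value or vanishes.
Limit = 3.

Final answer: 3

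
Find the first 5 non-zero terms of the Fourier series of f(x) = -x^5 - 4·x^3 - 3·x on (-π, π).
(-198 - 2·π^4 + 32·π^2)·sin(x) + (-π^2 + 9/2 + π^4)·sin(2·x) + (-2·π^4/3 - 32·π^2/27 - 98/81)·sin(3·x) + (63/64 + 11·π^2/8 + π^4/2)·sin(4·x) + (-2·π^4/5 - 32·π^2/25 - 558/625)·sin(5·x)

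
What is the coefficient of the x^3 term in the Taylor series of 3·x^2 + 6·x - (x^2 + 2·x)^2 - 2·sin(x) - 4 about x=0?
Expand to order 3: 3·x^2 + 6·x - (x^2 + 2·x)^2 - 2·sin(x) - 4 = -11·x^3/3 - x^2 + 4·x - 4 + O(x^4).
The coefficient of x^3 is -11/3.

Final answer: -11/3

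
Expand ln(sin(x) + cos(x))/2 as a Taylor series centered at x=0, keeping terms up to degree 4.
-x^4/3 + x^3/3 - x^2/2 + x/2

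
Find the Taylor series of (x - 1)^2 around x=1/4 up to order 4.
9/16 - 3·(x - 1/4)/2 + (x - 1/4)^2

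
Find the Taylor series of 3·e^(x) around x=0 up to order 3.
x^3/2 + 3·x^2/2 + 3·x + 3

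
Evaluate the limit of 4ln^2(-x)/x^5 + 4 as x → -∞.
The quotient is an ∞/∞ indeterminate form as x → -∞.
Compare growth rates of the dominant terms (exponentials ≫ polynomials ≫ logarithms), or apply L'Hôpital's rule; the quotient → 0.
Adding the constant: 0 + 4 = 4. Limit = 4.

Final answer: 4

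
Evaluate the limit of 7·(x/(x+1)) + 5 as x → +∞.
Evaluate the dominant behaviour as x → +∞; each term tends to a finite value or vanishes.
Limit = 12.

Final answer: 12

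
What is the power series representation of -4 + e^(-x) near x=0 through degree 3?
-x^3/6 + x^2/2 - x - 3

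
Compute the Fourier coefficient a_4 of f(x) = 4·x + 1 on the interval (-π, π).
a_4 = (1/π) ∫_{-π}^{π} f(x)·cos(4x) dx.
Evaluate the integral (use parity and integration by parts as needed): a_4 = 0.

Final answer: 0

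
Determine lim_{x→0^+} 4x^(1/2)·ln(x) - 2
The product is a 0·∞ indeterminate form at x → 0⁺.
Rewrite the product as 4·ln(x) / x^(-1/2) and apply L'Hôpital, or use the standard hierarchy x^(-1/2) ≫ |ln x| as x → 0⁺.
The indeterminate product → 0, so the limit = -2.

Final answer: -2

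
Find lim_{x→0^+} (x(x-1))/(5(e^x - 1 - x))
Both numerator and denominator → 0 as x → 0^+; this is a 0/0 indeterminate form.
Expand each to leading order near x = 0: numerator ~ -x, denominator ~ 5·x^2/2.
The limit of the ratio is -∞.

Final answer: -∞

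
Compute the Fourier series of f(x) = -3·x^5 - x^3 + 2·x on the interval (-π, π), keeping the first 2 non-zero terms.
(-704 - 6·π^4 + 118·π^2)·sin(x) + (-14·π^2 + 19 + 3·π^4)·sin(2·x)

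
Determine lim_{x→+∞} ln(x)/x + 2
The quotient is an ∞/∞ indeterminate form as x → +∞.
The polynomial denominator x dominates the logarithmic numerator (any positive power of x ≫ ln(x) as x → ∞), so the quotient → 0.
Adding the constant: 0 + 2 = 2. Limit = 2.

Final answer: 2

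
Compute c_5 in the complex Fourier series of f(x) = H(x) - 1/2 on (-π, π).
Compute the real Fourier coefficients first: a_5 = 0, b_5 = 2/(5·π).
Then c_5 = (a_5 − i·b_5)/2 = -i/(5·π).

Final answer: -i/(5·π)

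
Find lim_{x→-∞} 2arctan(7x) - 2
Evaluate the dominant behaviour as x → -∞; each term tends to a finite value or vanishes.
Limit = -π - 2.

Final answer: -π - 2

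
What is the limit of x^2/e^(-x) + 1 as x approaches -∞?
The quotient is an ∞/∞ indeterminate form as x → -∞.
Compare growth rates of the dominant terms (exponentials ≫ polynomials ≫ logarithms), or apply L'Hôpital's rule; the quotient → 0.
Adding the constant: 0 + 1 = 1. Limit = 1.

Final answer: 1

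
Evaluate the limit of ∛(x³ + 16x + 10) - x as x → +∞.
This is an ∞ − ∞ indeterminate form.
Multiply by (A² + AB + B²)/(A² + AB + B²) where A = ∛(x³+16x + 10), B = x to use A³ − B³ = (A−B)(A²+AB+B²); the x³ terms cancel, leaving (16x + 10)/(A²+AB+B²) with denominator ~ 3x², so the limit is 0.
Limit = 0.

Final answer: 0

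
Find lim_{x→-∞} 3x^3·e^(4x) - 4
The product is a 0·∞ indeterminate form at x → -∞.
Rewrite the product as 3x^3 / e^(-4x) (an ∞/∞ form) and apply L'Hôpital, or use the standard hierarchy e^(4|x|) ≫ |x^3| as x → -∞.
The indeterminate product → 0, so the limit = -4.

Final answer: -4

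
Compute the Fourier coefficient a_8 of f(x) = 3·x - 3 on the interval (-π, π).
a_8 = (1/π) ∫_{-π}^{π} f(x)·cos(8x) dx.
Evaluate the integral (use parity and integration by parts as needed): a_8 = 0.

Final answer: 0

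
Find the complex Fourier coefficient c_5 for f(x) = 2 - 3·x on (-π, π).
Compute the real Fourier coefficients first: a_5 = 0, b_5 = -6/5.
Then c_5 = (a_5 − i·b_5)/2 = 3·i/5.

Final answer: 3·i/5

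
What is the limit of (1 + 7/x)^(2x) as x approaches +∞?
As x → +∞: write (1 + 7/x)^(2x) = ((1 + 7/x)^x)^2 → (e^7)^2 = e^14.
Limit = e^(14).

Final answer: e^(14)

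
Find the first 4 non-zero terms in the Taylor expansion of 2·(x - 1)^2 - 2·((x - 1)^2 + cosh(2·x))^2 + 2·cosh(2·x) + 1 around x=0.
24·x^3 - 26·x^2 + 12·x - 3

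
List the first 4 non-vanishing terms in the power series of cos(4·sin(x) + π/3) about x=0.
17·√(3)·x^3/3 - 4·x^2 - 2·√(3)·x + 1/2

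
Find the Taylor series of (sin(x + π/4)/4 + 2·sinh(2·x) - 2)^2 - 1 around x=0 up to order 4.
x^4·(-2 + √(2)/8)^2·(√(2)/(96·(-2 + √(2)/8)) + 1/(128·(-2 + √(2)/8)^2) + 2·(8/(3·(-2 + √(2)/8)) - √(2)/(48·(-2 + √(2)/8)))·(4/(-2 + √(2)/8) + √(2)/(8·(-2 + √(2)/8)))) + x^3·(-2 + √(2)/8)^2·(16/(3·(-2 + √(2)/8)) - √(2)·(4/(-2 + √(2)/8) + √(2)/(8·(-2 + √(2)/8)))/(8·(-2 + √(2)/8)) - √(2)/(24·(-2 + √(2)/8))) + x^2·(-2 + √(2)/8)^2·(-√(2)/(8·(-2 + √(2)/8)) + (4/(-2 + √(2)/8) + √(2)/(8·(-2 + √(2)/8)))^2) + x·(-2 + √(2)/8)^2·(8/(-2 + √(2)/8) + √(2)/(4·(-2 + √(2)/8))) - 1 + (-2 + √(2)/8)^2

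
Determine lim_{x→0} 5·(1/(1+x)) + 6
Direct substitution at x = 0 gives 11.

Final answer: 11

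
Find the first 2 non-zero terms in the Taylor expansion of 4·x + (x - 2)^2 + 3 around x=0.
x^2 + 7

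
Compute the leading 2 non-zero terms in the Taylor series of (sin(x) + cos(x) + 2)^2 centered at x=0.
6·x + 9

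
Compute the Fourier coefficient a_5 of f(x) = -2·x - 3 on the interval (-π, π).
a_5 = (1/π) ∫_{-π}^{π} f(x)·cos(5x) dx.
Evaluate the integral (use parity and integration by parts as needed): a_5 = 0.

Final answer: 0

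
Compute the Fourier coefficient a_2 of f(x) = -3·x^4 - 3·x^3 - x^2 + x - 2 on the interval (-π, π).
a_2 = (1/π) ∫_{-π}^{π} f(x)·cos(2x) dx.
Evaluate the integral (use parity and integration by parts as needed): a_2 = 8 - 6·π^2.

Final answer: 8 - 6·π^2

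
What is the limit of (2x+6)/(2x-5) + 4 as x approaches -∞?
Evaluate the dominant behaviour as x → -∞; each term tends to a finite value or vanishes.
Limit = 5.

Final answer: 5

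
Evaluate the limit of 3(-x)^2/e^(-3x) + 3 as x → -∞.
The quotient is an ∞/∞ indeterminate form as x → -∞.
Compare growth rates of the dominant terms (exponentials ≫ polynomials ≫ logarithms), or apply L'Hôpital's rule; the quotient → 0.
Adding the constant: 0 + 3 = 3. Limit = 3.

Final answer: 3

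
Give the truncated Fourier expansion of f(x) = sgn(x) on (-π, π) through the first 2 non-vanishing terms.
4·sin(x)/π + 4·sin(3·x)/(3·π)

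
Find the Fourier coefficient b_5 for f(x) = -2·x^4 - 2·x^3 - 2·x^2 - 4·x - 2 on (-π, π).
b_5 = (1/π) ∫_{-π}^{π} f(x)·sin(5x) dx.
Evaluate the integral (use parity and integration by parts as needed): b_5 = -4·π^2/5 - 176/125.

Final answer: -4·π^2/5 - 176/125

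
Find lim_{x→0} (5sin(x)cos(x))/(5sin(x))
Both numerator and denominator → 0 as x → 0; this is a 0/0 indeterminate form.
Expand each to leading order near x = 0: numerator ~ 5·x, denominator ~ 5·x.
The limit of the ratio is 1.

Final answer: 1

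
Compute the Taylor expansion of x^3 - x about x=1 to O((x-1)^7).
2·(x - 1) + 3·(x - 1)^2 + (x - 1)^3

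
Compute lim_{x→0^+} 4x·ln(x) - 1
The product is a 0·∞ indeterminate form at x → 0⁺.
Rewrite the product as 4·ln(x) / x^(-1) and apply L'Hôpital, or use the standard hierarchy x^(-1) ≫ |ln x| as x → 0⁺.
The indeterminate product → 0, so the limit = -1.

Final answer: -1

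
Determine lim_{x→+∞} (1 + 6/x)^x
As x → +∞: this is the defining limit (1 + 6/x)^x → e^6.
Limit = e^(6).

Final answer: e^(6)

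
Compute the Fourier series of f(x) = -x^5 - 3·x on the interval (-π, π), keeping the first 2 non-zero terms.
(-246 - 2·π^4 + 40·π^2)·sin(x) + (-5·π^2 + 21/2 + π^4)·sin(2·x)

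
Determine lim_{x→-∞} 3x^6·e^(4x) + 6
The product is a 0·∞ indeterminate form at x → -∞.
Rewrite the product as 3x^6 / e^(-4x) (an ∞/∞ form) and apply L'Hôpital, or use the standard hierarchy e^(4|x|) ≫ |x^6| as x → -∞.
The indeterminate product → 0, so the limit = 6.

Final answer: 6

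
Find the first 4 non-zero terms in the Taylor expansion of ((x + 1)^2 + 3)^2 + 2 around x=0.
4·x^3 + 12·x^2 + 16·x + 18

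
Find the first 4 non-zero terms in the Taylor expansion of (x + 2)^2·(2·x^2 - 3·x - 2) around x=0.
5·x^3 - 6·x^2 - 20·x - 8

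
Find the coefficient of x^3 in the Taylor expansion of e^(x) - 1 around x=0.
Expand to order 3: e^(x) - 1 = x^3/6 + x^2/2 + x + O(x^4).
The coefficient of x^3 is 1/6.

Final answer: 1/6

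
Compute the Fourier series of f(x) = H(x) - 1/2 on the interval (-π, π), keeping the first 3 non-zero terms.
2·sin(x)/π + 2·sin(3·x)/(3·π) + 2·sin(5·x)/(5·π)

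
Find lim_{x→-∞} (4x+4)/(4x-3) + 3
Evaluate the dominant behaviour as x → -∞; each term tends to a finite value or vanishes.
Limit = 4.

Final answer: 4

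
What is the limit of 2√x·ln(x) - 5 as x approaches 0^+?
The product is a 0·∞ indeterminate form at x → 0⁺.
Rewrite the product as 2·ln(x) / x^(-1/2) and apply L'Hôpital, or use the standard hierarchy x^(-1/2) ≫ |ln x| as x → 0⁺.
The indeterminate product → 0, so the limit = -5.

Final answer: -5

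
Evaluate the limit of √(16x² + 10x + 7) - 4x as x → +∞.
As x → +∞: multiply by the conjugate to get (10x+7)/(√(16x²+10x+7)+4x); the denominator ~ 8x, so the limit is 10/8 = 5/4.
Limit = 5/4.

Final answer: 5/4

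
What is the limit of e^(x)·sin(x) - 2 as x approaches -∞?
Evaluate the dominant behaviour as x → -∞; each term tends to a finite value or vanishes.
Limit = -2.

Final answer: -2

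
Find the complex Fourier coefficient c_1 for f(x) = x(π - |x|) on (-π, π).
Compute the real Fourier coefficients first: a_1 = 0, b_1 = 8/π.
Then c_1 = (a_1 − i·b_1)/2 = -4·i/π.

Final answer: -4·i/π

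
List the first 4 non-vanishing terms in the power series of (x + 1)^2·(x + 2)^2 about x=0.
6·x^3 + 13·x^2 + 12·x + 4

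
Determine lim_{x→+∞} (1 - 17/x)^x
As x → +∞: this is the defining limit (1 - 17/x)^x → e^(-17).
Limit = e^(-17).

Final answer: e^(-17)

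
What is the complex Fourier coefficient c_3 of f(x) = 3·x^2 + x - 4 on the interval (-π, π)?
Compute the real Fourier coefficients first: a_3 = -4/3, b_3 = 2/3.
Then c_3 = (a_3 − i·b_3)/2 = -2/3 - i/3.

Final answer: -2/3 - i/3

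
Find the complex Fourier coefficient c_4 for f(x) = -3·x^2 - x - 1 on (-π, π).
Compute the real Fourier coefficients first: a_4 = -3/4, b_4 = 1/2.
Then c_4 = (a_4 − i·b_4)/2 = -3/8 - i/4.

Final answer: -3/8 - i/4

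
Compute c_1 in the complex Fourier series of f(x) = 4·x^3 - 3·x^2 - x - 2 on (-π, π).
Compute the real Fourier coefficients first: a_1 = 12, b_1 = -50 + 8·π^2.
Then c_1 = (a_1 − i·b_1)/2 = 6 - 4·i·π^2 + 25·i.

Final answer: 6 - 4·i·π^2 + 25·i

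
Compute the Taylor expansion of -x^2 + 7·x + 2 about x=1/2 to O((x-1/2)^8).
21/4 + 6·(x - 1/2) - (x - 1/2)^2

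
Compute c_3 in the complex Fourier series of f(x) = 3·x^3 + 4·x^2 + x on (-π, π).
Compute the real Fourier coefficients first: a_3 = -16/9, b_3 = -2/3 + 2·π^2.
Then c_3 = (a_3 − i·b_3)/2 = -8/9 - i·π^2 + i/3.

Final answer: -8/9 - i·π^2 + i/3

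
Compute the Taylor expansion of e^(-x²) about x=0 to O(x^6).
x^4/2 - x^2 + 1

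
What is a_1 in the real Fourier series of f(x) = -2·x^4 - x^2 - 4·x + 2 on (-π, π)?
a_1 = (1/π) ∫_{-π}^{π} f(x)·cos(1x) dx.
Evaluate the integral (use parity and integration by parts as needed): a_1 = -92 + 16·π^2.

Final answer: -92 + 16·π^2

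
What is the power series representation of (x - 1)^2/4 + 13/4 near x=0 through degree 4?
x^2/4 - x/2 + 7/2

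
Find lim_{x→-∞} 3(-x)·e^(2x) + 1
The product is a 0·∞ indeterminate form at x → -∞.
Rewrite the product as 3(-x) / e^(-2x) (an ∞/∞ form) and apply L'Hôpital, or use the standard hierarchy e^(2|x|) ≫ |(-x)| as x → -∞.
The indeterminate product → 0, so the limit = 1.

Final answer: 1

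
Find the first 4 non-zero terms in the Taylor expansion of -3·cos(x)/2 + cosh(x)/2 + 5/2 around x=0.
x^6/360 - x^4/24 + x^2 + 3/2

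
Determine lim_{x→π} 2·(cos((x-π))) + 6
Direct substitution at x = π gives 8.

Final answer: 8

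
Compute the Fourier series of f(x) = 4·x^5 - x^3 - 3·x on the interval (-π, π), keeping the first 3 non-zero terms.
(-162·π^2 + 8·π^4 + 966)·sin(x) + (-4·π^4 - 57/2 + 21·π^2)·sin(2·x) + (-178·π^2/27 + 194/81 + 8·π^4/3)·sin(3·x)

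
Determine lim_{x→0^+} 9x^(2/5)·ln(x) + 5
The product is a 0·∞ indeterminate form at x → 0⁺.
Rewrite the product as 9·ln(x) / x^(-2/5) and apply L'Hôpital, or use the standard hierarchy x^(-2/5) ≫ |ln x| as x → 0⁺.
The indeterminate product → 0, so the limit = 5.

Final answer: 5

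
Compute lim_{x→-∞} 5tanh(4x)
Evaluate the dominant behaviour as x → -∞; each term tends to a finite value or vanishes.
Limit = -5.

Final answer: -5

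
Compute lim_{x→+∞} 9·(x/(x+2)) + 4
Evaluate the dominant behaviour as x → +∞; each term tends to a finite value or vanishes.
Limit = 13.

Final answer: 13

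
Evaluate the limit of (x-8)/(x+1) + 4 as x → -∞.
Evaluate the dominant behaviour as x → -∞; each term tends to a finite value or vanishes.
Limit = 5.

Final answer: 5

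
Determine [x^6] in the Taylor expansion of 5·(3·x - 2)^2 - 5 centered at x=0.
Expand to order 6: 5·(3·x - 2)^2 - 5 = 45·x^2 - 60·x + 15 + O(x^7).
The coefficient of x^6 is 0.

Final answer: 0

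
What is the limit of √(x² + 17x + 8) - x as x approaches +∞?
This is an ∞ − ∞ indeterminate form.
Multiply and divide by the conjugate √(x²+17x + 8) + x; the x² terms cancel, leaving (17x + 8)/(√(x²+17x + 8)+x) → 17/2.
Limit = 17/2.

Final answer: 17/2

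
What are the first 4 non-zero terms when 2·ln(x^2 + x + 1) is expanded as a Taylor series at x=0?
x^4/2 - 4·x^3/3 + x^2 + 2·x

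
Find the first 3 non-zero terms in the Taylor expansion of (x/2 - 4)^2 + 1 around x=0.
x^2/4 - 4·x + 17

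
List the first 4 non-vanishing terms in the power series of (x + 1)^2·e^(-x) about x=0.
-x^3/6 - x^2/2 + x + 1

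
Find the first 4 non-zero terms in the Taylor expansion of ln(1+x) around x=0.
-x^4/4 + x^3/3 - x^2/2 + x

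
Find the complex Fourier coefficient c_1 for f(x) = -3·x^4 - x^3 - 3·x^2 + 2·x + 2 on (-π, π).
Compute the real Fourier coefficients first: a_1 = -132 + 24·π^2, b_1 = 16 - 2·π^2.
Then c_1 = (a_1 − i·b_1)/2 = -66 + 12·π^2 - 8·i + i·π^2.

Final answer: -66 + 12·π^2 - 8·i + i·π^2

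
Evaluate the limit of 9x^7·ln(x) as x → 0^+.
This is a 0·∞ indeterminate form at x → 0⁺.
Rewrite the product as 9·ln(x) / x^(-7) and apply L'Hôpital, or use the standard hierarchy x^(-7) ≫ |ln x| as x → 0⁺.
The indeterminate product → 0, so the limit = 0.

Final answer: 0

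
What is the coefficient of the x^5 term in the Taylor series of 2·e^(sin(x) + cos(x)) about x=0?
Expand to order 5: 2·e^(sin(x) + cos(x)) = e·x^5/5 - 5·e·x^4/12 - e·x^3 + 2·e·x + 2·e + O(x^6).
The coefficient of x^5 is e/5.

Final answer: e/5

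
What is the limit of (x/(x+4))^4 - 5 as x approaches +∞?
As x → +∞: x/(x+4) = 1/(1 + 4/x) → 1, and the 4th power of a limit-1 base also → 1; with the additive constant, 1 - 5 = -4.
Limit = -4.

Final answer: -4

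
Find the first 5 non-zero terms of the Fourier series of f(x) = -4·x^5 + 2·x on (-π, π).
(-956 - 8·π^4 + 160·π^2)·sin(x) + (-20·π^2 + 28 + 4·π^4)·sin(2·x) + (-8·π^4/3 - 212/81 + 160·π^2/27)·sin(3·x) + (-5·π^2/2 - 1/16 + 2·π^4)·sin(4·x) + (-8·π^4/5 + 308/625 + 32·π^2/25)·sin(5·x)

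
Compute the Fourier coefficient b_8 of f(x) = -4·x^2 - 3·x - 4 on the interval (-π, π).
b_8 = (1/π) ∫_{-π}^{π} f(x)·sin(8x) dx.
Evaluate the integral (use parity and integration by parts as needed): b_8 = 3/4.

Final answer: 3/4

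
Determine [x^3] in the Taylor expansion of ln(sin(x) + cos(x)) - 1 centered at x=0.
Expand to order 3: ln(sin(x) + cos(x)) - 1 = 2·x^3/3 - x^2 + x - 1 + O(x^4).
The coefficient of x^3 is 2/3.

Final answer: 2/3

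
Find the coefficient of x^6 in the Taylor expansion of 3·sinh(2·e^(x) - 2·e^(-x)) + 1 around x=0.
0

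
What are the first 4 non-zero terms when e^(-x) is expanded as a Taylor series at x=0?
-x^3/6 + x^2/2 - x + 1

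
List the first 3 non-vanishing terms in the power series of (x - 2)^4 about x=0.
24·x^2 - 32·x + 16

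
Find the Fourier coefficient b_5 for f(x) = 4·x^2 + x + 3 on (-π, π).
b_5 = (1/π) ∫_{-π}^{π} f(x)·sin(5x) dx.
Evaluate the integral (use parity and integration by parts as needed): b_5 = 2/5.

Final answer: 2/5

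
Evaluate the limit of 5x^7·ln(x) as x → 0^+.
This is a 0·∞ indeterminate form at x → 0⁺.
Rewrite the product as 5·ln(x) / x^(-7) and apply L'Hôpital, or use the standard hierarchy x^(-7) ≫ |ln x| as x → 0⁺.
The indeterminate product → 0, so the limit = 0.

Final answer: 0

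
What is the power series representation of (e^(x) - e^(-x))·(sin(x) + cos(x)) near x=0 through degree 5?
-x^5/15 - 2·x^3/3 + 2·x^2 + 2·x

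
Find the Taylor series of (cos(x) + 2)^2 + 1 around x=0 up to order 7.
-x^6/20 + x^4/2 - 3·x^2 + 10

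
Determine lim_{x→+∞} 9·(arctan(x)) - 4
Evaluate the dominant behaviour as x → +∞; each term tends to a finite value or vanishes.
Limit = -4 + 9·π/2.

Final answer: -4 + 9·π/2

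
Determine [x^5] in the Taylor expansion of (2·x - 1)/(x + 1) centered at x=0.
Expand to order 5: (2·x - 1)/(x + 1) = 3·x^5 - 3·x^4 + 3·x^3 - 3·x^2 + 3·x - 1 + O(x^6).
The coefficient of x^5 is 3.

Final answer: 3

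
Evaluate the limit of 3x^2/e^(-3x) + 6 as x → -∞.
The quotient is an ∞/∞ indeterminate form as x → -∞.
Compare growth rates of the dominant terms (exponentials ≫ polynomials ≫ logarithms), or apply L'Hôpital's rule; the quotient → 0.
Adding the constant: 0 + 6 = 6. Limit = 6.

Final answer: 6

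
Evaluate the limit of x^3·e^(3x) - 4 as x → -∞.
The product is a 0·∞ indeterminate form at x → -∞.
Rewrite the product as x^3 / e^(-3x) (an ∞/∞ form) and apply L'Hôpital, or use the standard hierarchy e^(3|x|) ≫ |x^3| as x → -∞.
The indeterminate product → 0, so the limit = -4.

Final answer: -4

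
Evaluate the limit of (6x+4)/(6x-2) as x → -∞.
Evaluate the dominant behaviour as x → -∞; each term tends to a finite value or vanishes.
Limit = 1.

Final answer: 1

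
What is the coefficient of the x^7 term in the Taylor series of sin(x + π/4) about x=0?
Expand to order 7: sin(x + π/4) = -√(2)·x^7/10080 - √(2)·x^6/1440 + √(2)·x^5/240 + √(2)·x^4/48 - √(2)·x^3/12 - √(2)·x^2/4 + √(2)·x/2 + √(2)/2 + O(x^8).
The coefficient of x^7 is -√(2)/10080.

Final answer: -√(2)/10080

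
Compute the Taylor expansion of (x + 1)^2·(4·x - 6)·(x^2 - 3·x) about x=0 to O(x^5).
-10·x^4 - 14·x^3 + 18·x^2 + 18·x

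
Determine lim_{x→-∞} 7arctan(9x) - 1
Evaluate the dominant behaviour as x → -∞; each term tends to a finite value or vanishes.
Limit = -7·π/2 - 1.

Final answer: -7·π/2 - 1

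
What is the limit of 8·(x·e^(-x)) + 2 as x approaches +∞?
Evaluate the dominant behaviour as x → +∞; each term tends to a finite value or vanishes.
Limit = 2.

Final answer: 2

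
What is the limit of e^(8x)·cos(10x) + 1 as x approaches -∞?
Evaluate the dominant behaviour as x → -∞; each term tends to a finite value or vanishes.
Limit = 1.

Final answer: 1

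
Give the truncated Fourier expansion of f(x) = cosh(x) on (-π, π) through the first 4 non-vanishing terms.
-cos(x)·sinh(π)/π + 2·cos(2·x)·sinh(π)/(5·π) - cos(3·x)·sinh(π)/(5·π) + sinh(π)/π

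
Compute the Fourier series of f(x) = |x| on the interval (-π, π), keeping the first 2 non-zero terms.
-4·cos(x)/π + π/2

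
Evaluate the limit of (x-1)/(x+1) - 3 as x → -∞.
Evaluate the dominant behaviour as x → -∞; each term tends to a finite value or vanishes.
Limit = -2.

Final answer: -2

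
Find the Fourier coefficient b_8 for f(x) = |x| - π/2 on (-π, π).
b_8 = (1/π) ∫_{-π}^{π} f(x)·sin(8x) dx.
Evaluate the integral (use parity and integration by parts as needed): b_8 = 0.

Final answer: 0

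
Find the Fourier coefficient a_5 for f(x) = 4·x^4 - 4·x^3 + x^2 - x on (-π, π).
a_5 = (1/π) ∫_{-π}^{π} f(x)·cos(5x) dx.
Evaluate the integral (use parity and integration by parts as needed): a_5 = 92/625 - 32·π^2/25.

Final answer: 92/625 - 32·π^2/25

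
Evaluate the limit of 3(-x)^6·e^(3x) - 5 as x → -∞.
The product is a 0·∞ indeterminate form at x → -∞.
Rewrite the product as 3(-x)^6 / e^(-3x) (an ∞/∞ form) and apply L'Hôpital, or use the standard hierarchy e^(3|x|) ≫ |(-x)^6| as x → -∞.
The indeterminate product → 0, so the limit = -5.

Final answer: -5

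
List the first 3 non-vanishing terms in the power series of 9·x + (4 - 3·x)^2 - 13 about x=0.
9·x^2 - 15·x + 3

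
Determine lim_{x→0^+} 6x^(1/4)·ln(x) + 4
The product is a 0·∞ indeterminate form at x → 0⁺.
Rewrite the product as 6·ln(x) / x^(-1/4) and apply L'Hôpital, or use the standard hierarchy x^(-1/4) ≫ |ln x| as x → 0⁺.
The indeterminate product → 0, so the limit = 4.

Final answer: 4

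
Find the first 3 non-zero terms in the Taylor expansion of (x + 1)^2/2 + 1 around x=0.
x^2/2 + x + 3/2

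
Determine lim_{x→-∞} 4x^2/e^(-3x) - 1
The quotient is an ∞/∞ indeterminate form as x → -∞.
Compare growth rates of the dominant terms (exponentials ≫ polynomials ≫ logarithms), or apply L'Hôpital's rule; the quotient → 0.
Adding the constant: 0 - 1 = -1. Limit = -1.

Final answer: -1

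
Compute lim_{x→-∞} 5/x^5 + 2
Evaluate the dominant behaviour as x → -∞; each term tends to a finite value or vanishes.
Limit = 2.

Final answer: 2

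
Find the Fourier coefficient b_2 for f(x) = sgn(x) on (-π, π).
b_2 = (1/π) ∫_{-π}^{π} f(x)·sin(2x) dx.
Evaluate the integral (use parity and integration by parts as needed): b_2 = 0.

Final answer: 0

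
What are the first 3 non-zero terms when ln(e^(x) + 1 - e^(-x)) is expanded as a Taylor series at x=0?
3·x^3 - 2·x^2 + 2·x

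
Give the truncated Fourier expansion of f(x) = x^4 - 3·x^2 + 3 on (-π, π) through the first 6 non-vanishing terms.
(60 - 8·π^2)·cos(x) + (-6 + 2·π^2)·cos(2·x) + (52/27 - 8·π^2/9)·cos(3·x) + (-15/16 + π^2/2)·cos(4·x) + (348/625 - 8·π^2/25)·cos(5·x) - π^2 + 3 + π^4/5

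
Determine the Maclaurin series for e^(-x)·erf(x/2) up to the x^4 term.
-x^4/(12·√(π)) + 5·x^3/(12·√(π)) - x^2/√(π) + x/√(π)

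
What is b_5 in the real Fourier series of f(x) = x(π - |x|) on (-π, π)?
b_5 = (1/π) ∫_{-π}^{π} f(x)·sin(5x) dx.
Evaluate the integral (use parity and integration by parts as needed): b_5 = 8/(125·π).

Final answer: 8/(125·π)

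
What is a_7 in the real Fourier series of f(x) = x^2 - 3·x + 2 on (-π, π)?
a_7 = (1/π) ∫_{-π}^{π} f(x)·cos(7x) dx.
Evaluate the integral (use parity and integration by parts as needed): a_7 = -4/49.

Final answer: -4/49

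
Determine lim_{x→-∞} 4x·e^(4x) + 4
The product is a 0·∞ indeterminate form at x → -∞.
Rewrite the product as 4x / e^(-4x) (an ∞/∞ form) and apply L'Hôpital, or use the standard hierarchy e^(4|x|) ≫ |x| as x → -∞.
The indeterminate product → 0, so the limit = 4.

Final answer: 4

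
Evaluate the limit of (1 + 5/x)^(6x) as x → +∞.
As x → +∞: write (1 + 5/x)^(6x) = ((1 + 5/x)^x)^6 → (e^5)^6 = e^30.
Limit = e^(30).

Final answer: e^(30)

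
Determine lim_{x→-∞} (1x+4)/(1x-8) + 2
Evaluate the dominant behaviour as x → -∞; each term tends to a finite value or vanishes.
Limit = 3.

Final answer: 3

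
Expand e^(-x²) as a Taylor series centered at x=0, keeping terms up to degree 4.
x^4/2 - x^2 + 1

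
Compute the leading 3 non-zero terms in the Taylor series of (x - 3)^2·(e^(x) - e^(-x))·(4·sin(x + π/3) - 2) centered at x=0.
x^3·(-34 - 8·√(3)) + x^2·(60 - 24·√(3)) + x·(-36 + 36·√(3))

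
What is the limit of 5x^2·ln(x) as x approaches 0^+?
This is a 0·∞ indeterminate form at x → 0⁺.
Rewrite the product as 5·ln(x) / x^(-2) and apply L'Hôpital, or use the standard hierarchy x^(-2) ≫ |ln x| as x → 0⁺.
The indeterminate product → 0, so the limit = 0.

Final answer: 0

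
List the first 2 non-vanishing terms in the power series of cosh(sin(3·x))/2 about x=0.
9·x^2/4 + 1/2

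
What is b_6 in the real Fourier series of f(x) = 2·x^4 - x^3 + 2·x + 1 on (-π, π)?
b_6 = (1/π) ∫_{-π}^{π} f(x)·sin(6x) dx.
Evaluate the integral (use parity and integration by parts as needed): b_6 = -13/18 + π^2/3.

Final answer: -13/18 + π^2/3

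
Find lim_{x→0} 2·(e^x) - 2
Direct substitution at x = 0 gives 0.

Final answer: 0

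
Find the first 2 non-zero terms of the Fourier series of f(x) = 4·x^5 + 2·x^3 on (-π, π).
(-156·π^2 + 8·π^4 + 936)·sin(x) + (-4·π^4 - 27 + 18·π^2)·sin(2·x)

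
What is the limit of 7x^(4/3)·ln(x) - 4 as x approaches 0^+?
The product is a 0·∞ indeterminate form at x → 0⁺.
Rewrite the product as 7·ln(x) / x^(-4/3) and apply L'Hôpital, or use the standard hierarchy x^(-4/3) ≫ |ln x| as x → 0⁺.
The indeterminate product → 0, so the limit = -4.

Final answer: -4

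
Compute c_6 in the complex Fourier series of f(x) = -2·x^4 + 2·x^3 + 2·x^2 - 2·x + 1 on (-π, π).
Compute the real Fourier coefficients first: a_6 = 8/27 - 4·π^2/9, b_6 = 7/9 - 2·π^2/3.
Then c_6 = (a_6 − i·b_6)/2 = -2·π^2/9 + 4/27 - 7·i/18 + i·π^2/3.

Final answer: -2·π^2/9 + 4/27 - 7·i/18 + i·π^2/3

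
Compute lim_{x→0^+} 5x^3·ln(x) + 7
The product is a 0·∞ indeterminate form at x → 0⁺.
Rewrite the product as 5·ln(x) / x^(-3) and apply L'Hôpital, or use the standard hierarchy x^(-3) ≫ |ln x| as x → 0⁺.
The indeterminate product → 0, so the limit = 7.

Final answer: 7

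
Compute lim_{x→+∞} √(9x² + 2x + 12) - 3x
As x → +∞: multiply by the conjugate to get (2x+12)/(√(9x²+2x+12)+3x); the denominator ~ 6x, so the limit is 2/6 = 1/3.
Limit = 1/3.

Final answer: 1/3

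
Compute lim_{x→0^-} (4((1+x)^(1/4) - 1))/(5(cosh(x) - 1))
Both numerator and denominator → 0 as x → 0^-; this is a 0/0 indeterminate form.
Expand each to leading order near x = 0: numerator ~ x, denominator ~ 5·x^2/2.
The limit of the ratio is -∞.

Final answer: -∞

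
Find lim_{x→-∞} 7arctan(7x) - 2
Evaluate the dominant behaviour as x → -∞; each term tends to a finite value or vanishes.
Limit = -7·π/2 - 2.

Final answer: -7·π/2 - 2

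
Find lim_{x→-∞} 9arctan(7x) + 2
Evaluate the dominant behaviour as x → -∞; each term tends to a finite value or vanishes.
Limit = 2 - 9·π/2.

Final answer: 2 - 9·π/2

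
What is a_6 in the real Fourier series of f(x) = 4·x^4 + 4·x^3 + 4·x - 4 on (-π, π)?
a_6 = (1/π) ∫_{-π}^{π} f(x)·cos(6x) dx.
Evaluate the integral (use parity and integration by parts as needed): a_6 = -4/27 + 8·π^2/9.

Final answer: -4/27 + 8·π^2/9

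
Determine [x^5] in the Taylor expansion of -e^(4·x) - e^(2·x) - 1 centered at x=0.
Expand to order 5: -e^(4·x) - e^(2·x) - 1 = -44·x^5/5 - 34·x^4/3 - 12·x^3 - 10·x^2 - 6·x - 3 + O(x^6).
The coefficient of x^5 is -44/5.

Final answer: -44/5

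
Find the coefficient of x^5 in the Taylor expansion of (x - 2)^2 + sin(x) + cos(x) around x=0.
Expand to order 5: (x - 2)^2 + sin(x) + cos(x) = x^5/120 + x^4/24 - x^3/6 + x^2/2 - 3·x + 5 + O(x^6).
The coefficient of x^5 is 1/120.

Final answer: 1/120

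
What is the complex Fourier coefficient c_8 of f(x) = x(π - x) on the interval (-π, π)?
Compute the real Fourier coefficients first: a_8 = -1/16, b_8 = -π/4.
Then c_8 = (a_8 − i·b_8)/2 = -1/32 + i·π/8.

Final answer: -1/32 + i·π/8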